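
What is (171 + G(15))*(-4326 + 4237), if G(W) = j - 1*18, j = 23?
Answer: -15664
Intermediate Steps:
G(W) = 5 (G(W) = 23 - 1*18 = 23 - 18 = 5)
(171 + G(15))*(-4326 + 4237) = (171 + 5)*(-4326 + 4237) = 176*(-89) = -15664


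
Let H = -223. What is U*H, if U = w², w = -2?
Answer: -892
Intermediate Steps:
U = 4 (U = (-2)² = 4)
U*H = 4*(-223) = -892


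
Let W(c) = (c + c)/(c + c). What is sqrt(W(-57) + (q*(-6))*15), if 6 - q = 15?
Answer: sqrt(811) ≈ 28.478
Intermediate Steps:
q = -9 (q = 6 - 1*15 = 6 - 15 = -9)
W(c) = 1 (W(c) = (2*c)/((2*c)) = (2*c)*(1/(2*c)) = 1)
sqrt(W(-57) + (q*(-6))*15) = sqrt(1 - 9*(-6)*15) = sqrt(1 + 54*15) = sqrt(1 + 810) = sqrt(811)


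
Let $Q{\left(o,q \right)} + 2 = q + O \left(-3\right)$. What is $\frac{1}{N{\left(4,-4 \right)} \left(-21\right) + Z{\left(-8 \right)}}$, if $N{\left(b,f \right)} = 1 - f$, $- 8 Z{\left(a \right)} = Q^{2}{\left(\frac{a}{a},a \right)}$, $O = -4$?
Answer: $- \frac{2}{211} \approx -0.0094787$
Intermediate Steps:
$Q{\left(o,q \right)} = 10 + q$ ($Q{\left(o,q \right)} = -2 + \left(q - -12\right) = -2 + \left(q + 12\right) = -2 + \left(12 + q\right) = 10 + q$)
$Z{\left(a \right)} = - \frac{\left(10 + a\right)^{2}}{8}$
$\frac{1}{N{\left(4,-4 \right)} \left(-21\right) + Z{\left(-8 \right)}} = \frac{1}{\left(1 - -4\right) \left(-21\right) - \frac{\left(10 - 8\right)^{2}}{8}} = \frac{1}{\left(1 + 4\right) \left(-21\right) - \frac{2^{2}}{8}} = \frac{1}{5 \left(-21\right) - \frac{1}{2}} = \frac{1}{-105 - \frac{1}{2}} = \frac{1}{- \frac{211}{2}} = - \frac{2}{211}$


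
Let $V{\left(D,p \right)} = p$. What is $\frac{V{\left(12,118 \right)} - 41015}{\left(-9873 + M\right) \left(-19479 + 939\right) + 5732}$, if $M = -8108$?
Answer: $- \frac{40897}{333373472} \approx -0.00012268$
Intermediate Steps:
$\frac{V{\left(12,118 \right)} - 41015}{\left(-9873 + M\right) \left(-19479 + 939\right) + 5732} = \frac{118 - 41015}{\left(-9873 - 8108\right) \left(-19479 + 939\right) + 5732} = - \frac{40897}{\left(-17981\right) \left(-18540\right) + 5732} = - \frac{40897}{333367740 + 5732} = - \frac{40897}{333373472}$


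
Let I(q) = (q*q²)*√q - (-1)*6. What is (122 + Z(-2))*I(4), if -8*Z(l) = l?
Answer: 32763/2 ≈ 16382.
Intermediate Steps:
Z(l) = -l/8
I(q) = 6 + q^(7/2) (I(q) = q³*√q - 1*(-6) = q^(7/2) + 6 = 6 + q^(7/2))
(122 + Z(-2))*I(4) = (122 - ⅛*(-2))*(6 + 4^(7/2)) = (122 + ¼)*(6 + 128) = (489/4)*134 = 32763/2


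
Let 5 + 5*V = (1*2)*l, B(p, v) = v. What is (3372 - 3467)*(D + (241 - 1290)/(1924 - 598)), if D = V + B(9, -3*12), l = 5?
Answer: 4508605/1326 ≈ 3400.2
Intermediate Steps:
V = 1 (V = -1 + ((1*2)*5)/5 = -1 + (2*5)/5 = -1 + (⅕)*10 = -1 + 2 = 1)
D = -35 (D = 1 - 3*12 = 1 - 36 = -35)
(3372 - 3467)*(D + (241 - 1290)/(1924 - 598)) = (3372 - 3467)*(-35 + (241 - 1290)/(1924 - 598)) = -95*(-35 - 1049/1326) = -95*(-47459/1326) = 4508605/1326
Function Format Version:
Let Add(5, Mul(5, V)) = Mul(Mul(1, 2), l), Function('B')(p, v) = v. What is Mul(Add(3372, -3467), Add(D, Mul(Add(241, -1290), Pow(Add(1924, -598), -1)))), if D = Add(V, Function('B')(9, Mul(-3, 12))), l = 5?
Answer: Rational(4508605, 1326) ≈ 3400.2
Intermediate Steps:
V = 1 (V = Add(-1, Mul(Rational(1, 5), Mul(Mul(1, 2), 5))) = Add(-1, Mul(Rational(1, 5), Mul(2, 5))) = Add(-1, Mul(Rational(1, 5), 10)) = Add(-1, 2) = 1)
D = -35 (D = Add(1, Mul(-3, 12)) = Add(1, -36) = -35)
Mul(Add(3372, -3467), Add(D, Mul(Add(241, -1290), Pow(Add(1924, -598), -1)))) = Mul(Add(3372, -3467), Add(-35, Mul(Add(241, -1290), Pow(Add(1924, -598), -1)))) = Mul(-95, Add(-35, Mul(-1049, Pow(1326, -1)))) = Mul(-95, Add(-35, Mul(-1049, Rational(1, 1326)))) = Mul(-95, Add(-35, Rational(-1049, 1326))) = Mul(-95, Rational(-47459, 1326)) = Rational(4508605, 1326)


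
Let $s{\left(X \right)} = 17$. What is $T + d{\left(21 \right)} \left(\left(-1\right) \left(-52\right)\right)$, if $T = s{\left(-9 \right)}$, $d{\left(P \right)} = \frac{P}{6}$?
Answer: $199$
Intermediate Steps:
$d{\left(P \right)} = \frac{P}{6}$ ($d{\left(P \right)} = P \frac{1}{6} = \frac{P}{6}$)
$T = 17$
$T + d{\left(21 \right)} \left(\left(-1\right) \left(-52\right)\right) = 17 + \frac{1}{6} \cdot 21 \left(\left(-1\right) \left(-52\right)\right) = 17 + \frac{7}{2} \cdot 52 = 17 + 182 = 199$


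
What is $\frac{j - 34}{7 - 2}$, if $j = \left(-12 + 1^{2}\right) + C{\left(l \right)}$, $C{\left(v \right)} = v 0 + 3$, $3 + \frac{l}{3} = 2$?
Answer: $- \frac{42}{5} \approx -8.4$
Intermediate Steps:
$l = -3$ ($l = -9 + 3 \cdot 2 = -9 + 6 = -3$)
$C{\left(v \right)} = 3$ ($C{\left(v \right)} = 0 + 3 = 3$)
$j = -8$ ($j = \left(-12 + 1^{2}\right) + 3 = \left(-12 + 1\right) + 3 = -11 + 3 = -8$)
$\frac{j - 34}{7 - 2} = \frac{-8 - 34}{7 - 2} = - \frac{42}{7 - 2} = - \frac{42}{5}$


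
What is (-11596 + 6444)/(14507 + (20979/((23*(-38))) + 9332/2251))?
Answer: -10135910848/28501627057 ≈ -0.35563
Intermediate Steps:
(-11596 + 6444)/(14507 + (20979/((23*(-38))) + 9332/2251)) = -5152/(14507 + (20979/(-874) + 9332*(1/2251))) = -5152/(14507 + (20979*(-1/874) + 9332/2251)) = -5152/(14507 + (-20979/874 + 9332/2251)) = -5152/(14507 - 39067561/1967374) = -5152/28501627057/1967374 = -5152*1967374/28501627057 = -10135910848/28501627057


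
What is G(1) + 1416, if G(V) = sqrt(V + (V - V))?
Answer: 1417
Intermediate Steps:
G(V) = sqrt(V) (G(V) = sqrt(V + 0) = sqrt(V))
G(1) + 1416 = sqrt(1) + 1416 = 1 + 1416 = 1417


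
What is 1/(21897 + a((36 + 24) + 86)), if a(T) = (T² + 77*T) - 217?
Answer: 1/54238 ≈ 1.8437e-5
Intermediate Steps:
a(T) = -217 + T² + 77*T
1/(21897 + a((36 + 24) + 86)) = 1/(21897 + (-217 + ((36 + 24) + 86)² + 77*((36 + 24) + 86))) = 1/(21897 + (-217 + (60 + 86)² + 77*(60 + 86))) = 1/(21897 + (-217 + 146² + 77*146)) = 1/(21897 + (-217 + 21316 + 11242)) = 1/(21897 + 32341) = 1/54238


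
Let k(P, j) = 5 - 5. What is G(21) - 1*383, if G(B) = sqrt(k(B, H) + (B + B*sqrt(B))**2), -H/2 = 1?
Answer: -362 + 21*sqrt(21) ≈ -265.77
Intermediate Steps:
H = -2 (H = -2*1 = -2)
k(P, j) = 0
G(B) = sqrt((B + B**(3/2))**2) (G(B) = sqrt(0 + (B + B*sqrt(B))**2) = sqrt(0 + (B + B**(3/2))**2) = sqrt((B + B**(3/2))**2))
G(21) - 1*383 = sqrt((21 + 21**(3/2))**2) - 1*383 = sqrt((21 + 21*sqrt(21))**2) - 383 = (21 + 21*sqrt(21)) - 383 = -362 + 21*sqrt(21)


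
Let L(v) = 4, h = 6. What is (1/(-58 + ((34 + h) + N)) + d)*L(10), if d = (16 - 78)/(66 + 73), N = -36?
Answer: -6974/3753 ≈ -1.8582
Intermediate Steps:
d = -62/139 ≈ -0.44604
(1/(-58 + ((34 + h) + N)) + d)*L(10) = (1/(-58 + ((34 + 6) - 36)) - 62/139)*4 = (1/(-58 + (40 - 36)) - 62/139)*4 = (1/(-58 + 4) - 62/139)*4 = (1/(-54) - 62/139)*4 = (-1/54 - 62/139)*4 = -3487/7506*4 = -6974/3753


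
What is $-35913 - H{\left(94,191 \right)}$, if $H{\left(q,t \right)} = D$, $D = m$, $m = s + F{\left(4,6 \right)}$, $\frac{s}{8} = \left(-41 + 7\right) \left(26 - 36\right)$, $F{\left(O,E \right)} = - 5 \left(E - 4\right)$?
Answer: $-38623$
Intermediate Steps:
$F{\left(O,E \right)} = 20 - 5 E$ ($F{\left(O,E \right)} = - 5 \left(-4 + E\right) = 20 - 5 E$)
$s = 2720$ ($s = 8 \left(-41 + 7\right) \left(26 - 36\right) = 8 \left(\left(-34\right) \left(-10\right)\right) = 8 \cdot 340 = 2720$)
$m = 2710$ ($m = 2720 + \left(20 - 30\right) = 2720 - 10 = 2710$)
$D = 2710$
$H{\left(q,t \right)} = 2710$
$-35913 - H{\left(94,191 \right)} = -35913 - 2710 = -38623$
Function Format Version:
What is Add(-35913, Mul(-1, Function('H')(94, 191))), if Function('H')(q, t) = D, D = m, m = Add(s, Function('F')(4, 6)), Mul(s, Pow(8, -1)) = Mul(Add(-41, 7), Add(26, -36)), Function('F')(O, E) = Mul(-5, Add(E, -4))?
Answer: -38623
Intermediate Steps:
Function('F')(O, E) = Add(20, Mul(-5, E)) (Function('F')(O, E) = Mul(-5, Add(-4, E)) = Add(20, Mul(-5, E)))
s = 2720 (s = Mul(8, Mul(Add(-41, 7), Add(26, -36))) = Mul(8, Mul(-34, -10)) = Mul(8, 340) = 2720)
m = 2710 (m = Add(2720, Add(20, Mul(-5, 6))) = Add(2720, Add(20, -30)) = Add(2720, -10) = 2710)
D = 2710
Function('H')(q, t) = 2710
Add(-35913, Mul(-1, Function('H')(94, 191))) = Add(-35913, Mul(-1, 2710)) = Add(-35913, -2710) = -38623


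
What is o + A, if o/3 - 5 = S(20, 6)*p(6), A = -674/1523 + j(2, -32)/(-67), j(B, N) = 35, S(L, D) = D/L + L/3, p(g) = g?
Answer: 71140467/510205 ≈ 139.44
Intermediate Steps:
S(L, D) = L/3 + D/L (S(L, D) = D/L + L*(⅓) = D/L + L/3 = L/3 + D/L)
A = -98463/102041 (A = -674/1523 + 35/(-67) = -674*1/1523 + 35*(-1/67) = -674/1523 - 35/67 = -98463/102041 ≈ -0.96494)
o = 702/5 (o = 15 + 3*(((⅓)*20 + 6/20)*6) = 15 + 3*((20/3 + 6*(1/20))*6) = 15 + 3*((20/3 + 3/10)*6) = 15 + 3*((209/30)*6) = 15 + 3*(209/5) = 15 + 627/5 = 702/5 ≈ 140.40)
o + A = 702/5 - 98463/102041 = 71140467/510205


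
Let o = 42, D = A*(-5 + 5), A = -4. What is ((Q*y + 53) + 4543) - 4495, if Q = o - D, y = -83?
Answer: -3385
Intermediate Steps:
D = 0 (D = -4*(-5 + 5) = -4*0 = 0)
Q = 42 (Q = 42 - 1*0 = 42 + 0 = 42)
((Q*y + 53) + 4543) - 4495 = ((42*(-83) + 53) + 4543) - 4495 = ((-3486 + 53) + 4543) - 4495 = (-3433 + 4543) - 4495 = 1110 - 4495 = -3385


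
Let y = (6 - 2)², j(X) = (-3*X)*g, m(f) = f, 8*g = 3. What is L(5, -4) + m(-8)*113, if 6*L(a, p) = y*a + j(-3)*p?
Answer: -10715/12 ≈ -892.92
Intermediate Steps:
g = 3/8 (g = (⅛)*3 = 3/8 ≈ 0.37500)
j(X) = -9*X/8 (j(X) = -3*X*(3/8) = -9*X/8)
y = 16 (y = 4² = 16)
L(a, p) = 8*a/3 + 9*p/16 (L(a, p) = (16*a + (-9/8*(-3))*p)/6 = (16*a + 27*p/8)/6 = 8*a/3 + 9*p/16)
L(5, -4) + m(-8)*113 = ((8/3)*5 + (9/16)*(-4)) - 8*113 = (40/3 - 9/4) - 904 = 133/12 - 904 = -10715/12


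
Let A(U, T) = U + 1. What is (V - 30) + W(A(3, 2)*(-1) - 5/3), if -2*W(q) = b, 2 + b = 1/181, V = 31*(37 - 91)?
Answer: -616487/362 ≈ -1703.0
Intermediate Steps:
A(U, T) = 1 + U
V = -1674 (V = 31*(-54) = -1674)
b = -361/181 (b = -2 + 1/181 = -361/181 ≈ -1.9945)
W(q) = 361/362 (W(q) = -1/2*(-361/181) = 361/362)
(V - 30) + W(A(3, 2)*(-1) - 5/3) = (-1674 - 30) + 361/362 = -1704 + 361/362 = -616487/362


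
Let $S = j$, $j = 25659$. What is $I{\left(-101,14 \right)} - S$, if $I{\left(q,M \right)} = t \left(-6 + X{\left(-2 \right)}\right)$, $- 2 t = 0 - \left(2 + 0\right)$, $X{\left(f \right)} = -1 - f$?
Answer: $-25664$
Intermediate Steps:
$S = 25659$
$t = 1$ ($t = - \frac{0 - \left(2 + 0\right)}{2} = - \frac{0 - 2}{2} = \left(- \frac{1}{2}\right) \left(-2\right) = 1$)
$I{\left(q,M \right)} = -5$ ($I{\left(q,M \right)} = 1 \left(-6 - -1\right) = 1 \left(-6 + \left(-1 + 2\right)\right) = 1 \left(-6 + 1\right) = 1 \left(-5\right) = -5$)
$I{\left(-101,14 \right)} - S = -5 - 25659 = -25664$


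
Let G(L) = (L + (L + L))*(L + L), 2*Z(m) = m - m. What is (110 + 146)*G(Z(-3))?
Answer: 0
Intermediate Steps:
Z(m) = 0 (Z(m) = (m - m)/2 = (1/2)*0 = 0)
G(L) = 6*L**2 (G(L) = (L + 2*L)*(2*L) = (3*L)*(2*L) = 6*L**2)
(110 + 146)*G(Z(-3)) = (110 + 146)*(6*0**2) = 256*(6*0) = 256*0 = 0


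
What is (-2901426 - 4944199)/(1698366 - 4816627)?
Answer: 7845625/3118261 ≈ 2.5160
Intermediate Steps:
(-2901426 - 4944199)/(1698366 - 4816627) = -7845625/(-3118261) = -7845625*(-1/3118261) = 7845625/3118261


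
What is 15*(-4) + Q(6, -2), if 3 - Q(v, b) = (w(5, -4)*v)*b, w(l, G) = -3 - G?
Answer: -45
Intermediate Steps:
Q(v, b) = 3 - b*v (Q(v, b) = 3 - (-3 - 1*(-4))*v*b = 3 - (-3 + 4)*v*b = 3 - 1*v*b = 3 - v*b = 3 - b*v)
15*(-4) + Q(6, -2) = 15*(-4) + (3 - 1*(-2)*6) = -60 + (3 + 12) = -60 + 15 = -45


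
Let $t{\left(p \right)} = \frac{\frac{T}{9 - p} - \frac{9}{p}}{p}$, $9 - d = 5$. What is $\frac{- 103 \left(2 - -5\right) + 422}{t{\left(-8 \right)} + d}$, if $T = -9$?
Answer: $- \frac{325312}{4271} \approx -76.168$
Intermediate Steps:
$d = 4$ ($d = 9 - 5 = 4$)
$t{\left(p \right)} = \frac{- \frac{9}{p} - \frac{9}{9 - p}}{p}$ ($t{\left(p \right)} = \frac{- \frac{9}{9 - p} - \frac{9}{p}}{p} = \frac{- \frac{9}{p} - \frac{9}{9 - p}}{p}$)
$\frac{- 103 \left(2 - -5\right) + 422}{t{\left(-8 \right)} + d} = \frac{- 103 \left(2 - -5\right) + 422}{\frac{81}{64 \left(-9 - 8\right)} + 4} = \frac{- 103 \left(2 + 5\right) + 422}{81 \cdot \frac{1}{64} \frac{1}{-17} + 4} = \frac{\left(-103\right) 7 + 422}{81 \cdot \frac{1}{64} \left(- \frac{1}{17}\right) + 4} = \frac{-721 + 422}{- \frac{81}{1088} + 4} = - \frac{299}{\frac{4271}{1088}} = \left(-299\right) \frac{1088}{4271} = - \frac{325312}{4271}$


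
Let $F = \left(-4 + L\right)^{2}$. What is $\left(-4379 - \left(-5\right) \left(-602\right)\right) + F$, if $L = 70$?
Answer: $-3033$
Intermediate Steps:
$F = 4356$ ($F = \left(-4 + 70\right)^{2} = 66^{2} = 4356$)
$\left(-4379 - \left(-5\right) \left(-602\right)\right) + F = \left(-4379 - \left(-5\right) \left(-602\right)\right) + 4356 = \left(-4379 - 3010\right) + 4356 = -7389 + 4356 = -3033$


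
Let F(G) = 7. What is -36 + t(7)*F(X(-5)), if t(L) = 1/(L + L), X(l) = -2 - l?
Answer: -71/2 ≈ -35.500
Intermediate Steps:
t(L) = 1/(2*L)
-36 + t(7)*F(X(-5)) = -36 + ((½)/7)*7 = -36 + ((½)*(⅐))*7 = -36 + (1/14)*7 = -36 + ½ = -71/2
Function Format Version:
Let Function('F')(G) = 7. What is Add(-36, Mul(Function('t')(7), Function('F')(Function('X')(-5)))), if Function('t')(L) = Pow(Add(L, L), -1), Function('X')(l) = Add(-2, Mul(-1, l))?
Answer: Rational(-71, 2) ≈ -35.500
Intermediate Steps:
Function('t')(L) = Mul(Rational(1, 2), Pow(L, -1)) (Function('t')(L) = Pow(Mul(2, L), -1) = Mul(Rational(1, 2), Pow(L, -1)))
Add(-36, Mul(Function('t')(7), Function('F')(Function('X')(-5)))) = Add(-36, Mul(Mul(Rational(1, 2), Pow(7, -1)), 7)) = Add(-36, Mul(Mul(Rational(1, 2), Rational(1, 7)), 7)) = Add(-36, Mul(Rational(1, 14), 7)) = Add(-36, Rational(1, 2)) = Rational(-71, 2)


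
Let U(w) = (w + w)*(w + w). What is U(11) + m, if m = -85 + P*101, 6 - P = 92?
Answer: -8287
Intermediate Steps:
P = -86 (P = 6 - 1*92 = 6 - 92 = -86)
U(w) = 4*w² (U(w) = (2*w)*(2*w) = 4*w²)
m = -8771 (m = -85 - 86*101 = -85 - 8686 = -8771)
U(11) + m = 4*11² - 8771 = 4*121 - 8771 = 484 - 8771 = -8287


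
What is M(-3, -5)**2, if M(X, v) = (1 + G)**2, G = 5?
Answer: 1296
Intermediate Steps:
M(X, v) = 36 (M(X, v) = (1 + 5)**2 = 6**2 = 36)
M(-3, -5)**2 = 36**2 = 1296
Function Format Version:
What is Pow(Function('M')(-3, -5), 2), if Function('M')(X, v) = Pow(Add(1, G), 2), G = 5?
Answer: 1296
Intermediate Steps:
Function('M')(X, v) = 36 (Function('M')(X, v) = Pow(Add(1, 5), 2) = Pow(6, 2) = 36)
Pow(Function('M')(-3, -5), 2) = Pow(36, 2) = 1296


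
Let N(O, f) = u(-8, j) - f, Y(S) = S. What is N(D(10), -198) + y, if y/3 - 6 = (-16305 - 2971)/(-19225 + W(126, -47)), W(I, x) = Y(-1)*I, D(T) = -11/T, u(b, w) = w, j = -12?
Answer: 4005432/19351 ≈ 206.99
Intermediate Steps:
W(I, x) = -I
N(O, f) = -12 - f
y = 406146/19351 (y = 18 + 3*((-16305 - 2971)/(-19225 - 1*126)) = 18 + 3*(-19276/(-19225 - 126)) = 18 + 3*(-19276/(-19351)) = 18 + 3*(-19276*(-1/19351)) = 18 + 3*(19276/19351) = 18 + 57828/19351 = 406146/19351 ≈ 20.988)
N(D(10), -198) + y = (-12 - 1*(-198)) + 406146/19351 = (-12 + 198) + 406146/19351 = 186 + 406146/19351 = 4005432/19351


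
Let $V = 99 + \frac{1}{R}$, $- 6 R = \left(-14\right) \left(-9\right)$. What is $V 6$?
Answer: $\frac{4156}{7} \approx 593.71$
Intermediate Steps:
$R = -21$ ($R = - \frac{\left(-14\right) \left(-9\right)}{6} = \left(- \frac{1}{6}\right) 126 = -21$)
$V = \frac{2078}{21}$ ($V = 99 + \frac{1}{-21} = 99 - \frac{1}{21} = \frac{2078}{21} \approx 98.952$)
$V 6 = \frac{2078}{21} \cdot 6 = \frac{4156}{7}$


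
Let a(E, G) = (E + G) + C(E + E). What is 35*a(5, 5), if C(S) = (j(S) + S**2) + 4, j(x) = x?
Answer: 4340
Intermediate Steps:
C(S) = 4 + S + S**2 (C(S) = (S + S**2) + 4 = 4 + S + S**2)
a(E, G) = 4 + G + 3*E + 4*E**2 (a(E, G) = (E + G) + (4 + (E + E) + (E + E)**2) = (E + G) + (4 + 2*E + (2*E)**2) = (E + G) + (4 + 2*E + 4*E**2) = 4 + G + 3*E + 4*E**2)
35*a(5, 5) = 35*(4 + 5 + 3*5 + 4*5**2) = 35*(4 + 5 + 15 + 4*25) = 35*(4 + 5 + 15 + 100) = 35*124 = 4340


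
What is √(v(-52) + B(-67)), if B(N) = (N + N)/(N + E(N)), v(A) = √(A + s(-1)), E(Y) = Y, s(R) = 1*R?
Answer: √(1 + I*√53) ≈ 2.0431 + 1.7816*I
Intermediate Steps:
s(R) = R
v(A) = √(-1 + A) (v(A) = √(A - 1) = √(-1 + A))
B(N) = 1 (B(N) = (N + N)/(N + N) = (2*N)/((2*N)) = (2*N)*(1/(2*N)) = 1)
√(v(-52) + B(-67)) = √(√(-1 - 52) + 1) = √(√(-53) + 1) = √(I*√53 + 1) = √(1 + I*√53)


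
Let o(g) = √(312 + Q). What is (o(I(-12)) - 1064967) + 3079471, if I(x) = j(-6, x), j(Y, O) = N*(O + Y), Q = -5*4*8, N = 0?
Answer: 2014504 + 2*√38 ≈ 2.0145e+6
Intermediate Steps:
Q = -160 (Q = -20*8 = -160)
j(Y, O) = 0 (j(Y, O) = 0*(O + Y) = 0)
I(x) = 0
o(g) = 2*√38 (o(g) = √(312 - 160) = √152 = 2*√38)
(o(I(-12)) - 1064967) + 3079471 = (2*√38 - 1064967) + 3079471 = (-1064967 + 2*√38) + 3079471 = 2014504 + 2*√38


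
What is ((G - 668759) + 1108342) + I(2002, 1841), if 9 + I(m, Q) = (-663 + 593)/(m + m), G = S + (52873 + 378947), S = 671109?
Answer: 441155853/286 ≈ 1.5425e+6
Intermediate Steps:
G = 1102929 (G = 671109 + (52873 + 378947) = 671109 + 431820 = 1102929)
I(m, Q) = -9 - 35/m (I(m, Q) = -9 + (-663 + 593)/(m + m) = -9 - 70*1/(2*m) = -9 - 35/m)
((G - 668759) + 1108342) + I(2002, 1841) = ((1102929 - 668759) + 1108342) + (-9 - 35/2002) = (434170 + 1108342) + (-9 - 35*1/2002) = 1542512 + (-9 - 5/286) = 1542512 - 2579/286 = 441155853/286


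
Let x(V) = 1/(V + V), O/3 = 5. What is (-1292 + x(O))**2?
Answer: 1502260081/900 ≈ 1.6692e+6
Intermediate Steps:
O = 15 (O = 3*5 = 15)
x(V) = 1/(2*V)
(-1292 + x(O))**2 = (-1292 + (1/2)/15)**2 = (-1292 + (1/2)*(1/15))**2 = (-1292 + 1/30)**2 = (-38759/30)**2 = 1502260081/900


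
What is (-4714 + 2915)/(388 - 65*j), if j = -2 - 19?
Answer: -1799/1753 ≈ -1.0262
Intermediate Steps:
j = -21
(-4714 + 2915)/(388 - 65*j) = (-4714 + 2915)/(388 - 65*(-21)) = -1799/(388 + 1365) = -1799/1753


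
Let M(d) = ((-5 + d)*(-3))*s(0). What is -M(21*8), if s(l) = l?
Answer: 0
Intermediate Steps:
M(d) = 0 (M(d) = ((-5 + d)*(-3))*0 = (15 - 3*d)*0 = 0)
-M(21*8) = -1*0 = 0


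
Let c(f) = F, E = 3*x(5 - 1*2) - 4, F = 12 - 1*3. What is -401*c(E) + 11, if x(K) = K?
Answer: -3598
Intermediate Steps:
F = 9 (F = 12 - 3 = 9)
E = 5 (E = 3*(5 - 1*2) - 4 = 3*(5 - 2) - 4 = 3*3 - 4 = 9 - 4 = 5)
c(f) = 9
-401*c(E) + 11 = -401*9 + 11 = -3609 + 11 = -3598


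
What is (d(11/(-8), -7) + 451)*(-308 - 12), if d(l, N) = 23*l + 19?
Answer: -140280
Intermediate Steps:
d(l, N) = 19 + 23*l
(d(11/(-8), -7) + 451)*(-308 - 12) = ((19 + 23*(11/(-8))) + 451)*(-308 - 12) = ((19 + 23*(11*(-1/8))) + 451)*(-320) = ((19 + 23*(-11/8)) + 451)*(-320) = ((19 - 253/8) + 451)*(-320) = (-101/8 + 451)*(-320) = (3507/8)*(-320) = -140280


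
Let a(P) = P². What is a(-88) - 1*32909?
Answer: -25165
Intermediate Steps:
a(-88) - 1*32909 = (-88)² - 1*32909 = 7744 - 32909 = -25165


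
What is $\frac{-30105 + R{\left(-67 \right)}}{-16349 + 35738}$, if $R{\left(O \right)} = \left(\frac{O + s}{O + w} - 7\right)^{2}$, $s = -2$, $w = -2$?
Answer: $- \frac{10023}{6463} \approx -1.5508$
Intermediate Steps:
$R{\left(O \right)} = 36$ ($R{\left(O \right)} = \left(\frac{O - 2}{O - 2} - 7\right)^{2} = \left(\frac{-2 + O}{-2 + O} - 7\right)^{2} = \left(1 - 7\right)^{2} = \left(-6\right)^{2} = 36$)
$\frac{-30105 + R{\left(-67 \right)}}{-16349 + 35738} = \frac{-30105 + 36}{-16349 + 35738} = - \frac{30069}{19389} = \left(-30069\right) \frac{1}{19389} = - \frac{10023}{6463}$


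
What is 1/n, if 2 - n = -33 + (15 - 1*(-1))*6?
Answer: -1/61 ≈ -0.016393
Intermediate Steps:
n = -61 (n = 2 - (-33 + (15 - 1*(-1))*6) = 2 - (-33 + (15 + 1)*6) = 2 - (-33 + 16*6) = 2 - (-33 + 96) = 2 - 1*63 = 2 - 63 = -61)
1/n = 1/(-61) = -1/61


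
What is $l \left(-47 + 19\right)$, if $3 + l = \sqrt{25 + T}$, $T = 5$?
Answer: $84 - 28 \sqrt{30} \approx -69.362$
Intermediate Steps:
$l = -3 + \sqrt{30}$ ($l = -3 + \sqrt{25 + 5} = -3 + \sqrt{30} \approx 2.4772$)
$l \left(-47 + 19\right) = \left(-3 + \sqrt{30}\right) \left(-47 + 19\right) = \left(-3 + \sqrt{30}\right) \left(-28\right) = 84 - 28 \sqrt{30}$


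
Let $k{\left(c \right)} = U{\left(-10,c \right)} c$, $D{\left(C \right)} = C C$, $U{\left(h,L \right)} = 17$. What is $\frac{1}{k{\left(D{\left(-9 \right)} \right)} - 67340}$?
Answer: $- \frac{1}{65963} \approx -1.516 \cdot 10^{-5}$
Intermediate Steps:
$D{\left(C \right)} = C^{2}$
$k{\left(c \right)} = 17 c$
$\frac{1}{k{\left(D{\left(-9 \right)} \right)} - 67340} = \frac{1}{17 \left(-9\right)^{2} - 67340} = \frac{1}{17 \cdot 81 - 67340} = \frac{1}{1377 - 67340} = \frac{1}{-65963} = - \frac{1}{65963}$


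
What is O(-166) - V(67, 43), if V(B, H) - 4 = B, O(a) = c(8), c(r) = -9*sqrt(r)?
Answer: -71 - 18*sqrt(2) ≈ -96.456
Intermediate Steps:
O(a) = -18*sqrt(2)
V(B, H) = 4 + B
O(-166) - V(67, 43) = -18*sqrt(2) - (4 + 67) = -18*sqrt(2) - 1*71 = -18*sqrt(2) - 71 = -71 - 18*sqrt(2)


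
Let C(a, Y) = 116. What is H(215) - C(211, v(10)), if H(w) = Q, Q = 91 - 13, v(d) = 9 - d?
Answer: -38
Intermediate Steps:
Q = 78
H(w) = 78
H(215) - C(211, v(10)) = 78 - 1*116 = 78 - 116 = -38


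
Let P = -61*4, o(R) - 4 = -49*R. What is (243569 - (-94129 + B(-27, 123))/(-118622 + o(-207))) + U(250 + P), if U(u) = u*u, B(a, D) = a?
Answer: 26424958219/108475 ≈ 2.4360e+5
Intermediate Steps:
o(R) = 4 - 49*R
P = -244
U(u) = u²
(243569 - (-94129 + B(-27, 123))/(-118622 + o(-207))) + U(250 + P) = (243569 - (-94129 - 27)/(-118622 + (4 - 49*(-207)))) + (250 - 244)² = (243569 - (-94156)/(-118622 + (4 + 10143))) + 6² = (243569 - (-94156)/(-118622 + 10147)) + 36 = (243569 - (-94156)/(-108475)) + 36 = (243569 - (-94156)*(-1)/108475) + 36 = (243569 - 1*94156/108475) + 36 = (243569 - 94156/108475) + 36 = 26421053119/108475 + 36 = 26424958219/108475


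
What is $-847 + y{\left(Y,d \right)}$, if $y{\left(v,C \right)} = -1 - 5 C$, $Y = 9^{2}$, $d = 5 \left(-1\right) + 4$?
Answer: $-843$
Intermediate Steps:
$d = -1$ ($d = -5 + 4 = -1$)
$Y = 81$
$-847 + y{\left(Y,d \right)} = -847 - -4 = -847 + \left(-1 + 5\right) = -847 + 4 = -843$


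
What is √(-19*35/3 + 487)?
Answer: 2*√597/3 ≈ 16.289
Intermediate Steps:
√(-19*35/3 + 487) = √(-665*⅓ + 487) = √(-665/3 + 487) = √(796/3) = 2*√597/3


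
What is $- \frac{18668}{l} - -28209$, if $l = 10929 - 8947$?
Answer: $\frac{27945785}{991} \approx 28200.0$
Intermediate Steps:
$l = 1982$
$- \frac{18668}{l} - -28209 = - \frac{18668}{1982} - -28209 = \left(-18668\right) \frac{1}{1982} + 28209 = - \frac{9334}{991} + 28209 = \frac{27945785}{991}$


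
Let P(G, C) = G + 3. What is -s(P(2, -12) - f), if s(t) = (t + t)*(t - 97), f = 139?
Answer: -61908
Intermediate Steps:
P(G, C) = 3 + G
s(t) = 2*t*(-97 + t) (s(t) = (2*t)*(-97 + t) = 2*t*(-97 + t))
-s(P(2, -12) - f) = -2*((3 + 2) - 1*139)*(-97 + ((3 + 2) - 1*139)) = -2*(5 - 139)*(-97 + (5 - 139)) = -2*(-134)*(-97 - 134) = -2*(-134)*(-231) = -1*61908 = -61908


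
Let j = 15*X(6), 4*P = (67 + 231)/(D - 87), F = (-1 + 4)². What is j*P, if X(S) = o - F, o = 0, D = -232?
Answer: 20115/638 ≈ 31.528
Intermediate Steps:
F = 9 (F = 3² = 9)
X(S) = -9 (X(S) = 0 - 1*9 = 0 - 9 = -9)
P = -149/638 (P = ((67 + 231)/(-232 - 87))/4 = (298/(-319))/4 = (298*(-1/319))/4 = (¼)*(-298/319) = -149/638 ≈ -0.23354)
j = -135 (j = 15*(-9) = -135)
j*P = -135*(-149/638) = 20115/638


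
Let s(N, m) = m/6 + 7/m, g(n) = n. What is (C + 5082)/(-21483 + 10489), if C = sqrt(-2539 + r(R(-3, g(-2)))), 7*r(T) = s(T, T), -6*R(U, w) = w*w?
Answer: -2541/5497 - I*sqrt(4481470)/461748 ≈ -0.46225 - 0.0045846*I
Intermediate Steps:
s(N, m) = 7/m + m/6 (s(N, m) = m*(1/6) + 7/m = m/6 + 7/m = 7/m + m/6)
R(U, w) = -w**2/6 (R(U, w) = -w*w/6 = -w**2/6)
r(T) = 1/T + T/42 (r(T) = (7/T + T/6)/7 = 1/T + T/42)
C = I*sqrt(4481470)/42 (C = sqrt(-2539 + (1/(-1/6*(-2)**2) + (-1/6*(-2)**2)/42)) = sqrt(-2539 + (1/(-1/6*4) + (-1/6*4)/42)) = sqrt(-2539 + (1/(-2/3) + (1/42)*(-2/3))) = sqrt(-2539 + (-3/2 - 1/63)) = sqrt(-2539 - 191/126) = sqrt(-320105/126) = I*sqrt(4481470)/42 ≈ 50.404*I)
(C + 5082)/(-21483 + 10489) = (I*sqrt(4481470)/42 + 5082)/(-21483 + 10489) = (5082 + I*sqrt(4481470)/42)/(-10994) = (5082 + I*sqrt(4481470)/42)*(-1/10994) = -2541/5497 - I*sqrt(4481470)/461748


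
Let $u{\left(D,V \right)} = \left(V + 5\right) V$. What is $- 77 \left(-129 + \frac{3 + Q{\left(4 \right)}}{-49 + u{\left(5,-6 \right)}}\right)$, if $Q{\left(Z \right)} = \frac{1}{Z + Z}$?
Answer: $\frac{3418877}{344} \approx 9938.6$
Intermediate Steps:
$Q{\left(Z \right)} = \frac{1}{2 Z}$
$u{\left(D,V \right)} = V \left(5 + V\right)$ ($u{\left(D,V \right)} = \left(5 + V\right) V = V \left(5 + V\right)$)
$- 77 \left(-129 + \frac{3 + Q{\left(4 \right)}}{-49 + u{\left(5,-6 \right)}}\right) = - 77 \left(-129 + \frac{3 + \frac{1}{2 \cdot 4}}{-49 - 6 \left(5 - 6\right)}\right) = - 77 \left(-129 + \frac{3 + \frac{1}{2} \cdot \frac{1}{4}}{-49 - -6}\right) = - 77 \left(-129 + \frac{3 + \frac{1}{8}}{-49 + 6}\right) = - 77 \left(-129 + \frac{25}{8 \left(-43\right)}\right) = - 77 \left(-129 + \frac{25}{8} \left(- \frac{1}{43}\right)\right) = - 77 \left(-129 - \frac{25}{344}\right) = \left(-77\right) \left(- \frac{44401}{344}\right) = \frac{3418877}{344}$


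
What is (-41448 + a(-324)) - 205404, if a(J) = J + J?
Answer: -247500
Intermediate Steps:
a(J) = 2*J
(-41448 + a(-324)) - 205404 = (-41448 + 2*(-324)) - 205404 = (-41448 - 648) - 205404 = -42096 - 205404 = -247500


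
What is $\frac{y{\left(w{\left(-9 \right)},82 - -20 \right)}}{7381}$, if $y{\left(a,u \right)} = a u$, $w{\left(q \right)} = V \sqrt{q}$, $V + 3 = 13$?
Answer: $\frac{3060 i}{7381} \approx 0.41458 i$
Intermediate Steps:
$V = 10$ ($V = -3 + 13 = 10$)
$w{\left(q \right)} = 10 \sqrt{q}$
$\frac{y{\left(w{\left(-9 \right)},82 - -20 \right)}}{7381} = \frac{10 \sqrt{-9} \left(82 - -20\right)}{7381} = 10 \cdot 3 i \left(82 + 20\right) \frac{1}{7381} = 30 i 102 \cdot \frac{1}{7381} = 3060 i \frac{1}{7381} = \frac{3060 i}{7381}$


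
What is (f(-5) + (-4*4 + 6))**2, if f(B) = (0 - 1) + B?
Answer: 256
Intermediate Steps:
f(B) = -1 + B
(f(-5) + (-4*4 + 6))**2 = ((-1 - 5) + (-4*4 + 6))**2 = (-6 + (-16 + 6))**2 = (-6 - 10)**2 = (-16)**2 = 256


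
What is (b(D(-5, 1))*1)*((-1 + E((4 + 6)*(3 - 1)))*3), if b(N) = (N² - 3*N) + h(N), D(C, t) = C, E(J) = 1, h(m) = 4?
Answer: 0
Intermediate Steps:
b(N) = 4 + N² - 3*N (b(N) = (N² - 3*N) + 4 = 4 + N² - 3*N)
(b(D(-5, 1))*1)*((-1 + E((4 + 6)*(3 - 1)))*3) = ((4 + (-5)² - 3*(-5))*1)*((-1 + 1)*3) = ((4 + 25 + 15)*1)*(0*3) = (44*1)*0 = 44*0 = 0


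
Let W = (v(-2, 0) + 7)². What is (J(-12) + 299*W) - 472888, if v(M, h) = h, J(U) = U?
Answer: -458249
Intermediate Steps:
W = 49 (W = (0 + 7)² = 7² = 49)
(J(-12) + 299*W) - 472888 = (-12 + 299*49) - 472888 = (-12 + 14651) - 472888 = 14639 - 472888 = -458249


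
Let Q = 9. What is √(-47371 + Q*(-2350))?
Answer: I*√68521 ≈ 261.77*I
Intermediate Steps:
√(-47371 + Q*(-2350)) = √(-47371 + 9*(-2350)) = √(-47371 - 21150) = √(-68521) = I*√68521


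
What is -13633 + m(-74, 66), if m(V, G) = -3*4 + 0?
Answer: -13645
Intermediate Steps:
m(V, G) = -12 (m(V, G) = -12 + 0 = -12)
-13633 + m(-74, 66) = -13633 - 12 = -13645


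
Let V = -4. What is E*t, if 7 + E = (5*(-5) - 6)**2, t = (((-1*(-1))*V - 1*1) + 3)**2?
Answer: 3816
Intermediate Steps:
t = 4 (t = ((-1*(-1)*(-4) - 1*1) + 3)**2 = ((1*(-4) - 1) + 3)**2 = ((-4 - 1) + 3)**2 = (-5 + 3)**2 = (-2)**2 = 4)
E = 954 (E = -7 + (5*(-5) - 6)**2 = -7 + (-25 - 6)**2 = -7 + (-31)**2 = -7 + 961 = 954)
E*t = 954*4 = 3816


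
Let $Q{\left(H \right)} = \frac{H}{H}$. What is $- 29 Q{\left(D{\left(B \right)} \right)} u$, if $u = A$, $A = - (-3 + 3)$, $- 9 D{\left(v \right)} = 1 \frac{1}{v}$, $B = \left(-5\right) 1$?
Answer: $0$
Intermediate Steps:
$B = -5$
$D{\left(v \right)} = - \frac{1}{9 v}$ ($D{\left(v \right)} = - \frac{1 \frac{1}{v}}{9} = - \frac{1}{9 v}$)
$A = 0$ ($A = \left(-1\right) 0 = 0$)
$u = 0$
$Q{\left(H \right)} = 1$
$- 29 Q{\left(D{\left(B \right)} \right)} u = \left(-29\right) 1 \cdot 0 = \left(-29\right) 0 = 0$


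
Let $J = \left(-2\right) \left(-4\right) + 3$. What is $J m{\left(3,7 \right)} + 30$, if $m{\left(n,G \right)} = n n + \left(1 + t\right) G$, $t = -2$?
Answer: $52$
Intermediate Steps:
$J = 11$ ($J = 8 + 3 = 11$)
$m{\left(n,G \right)} = n^{2} - G$ ($m{\left(n,G \right)} = n n + \left(1 - 2\right) G = n^{2} - G$)
$J m{\left(3,7 \right)} + 30 = 11 \left(3^{2} - 7\right) + 30 = 11 \left(9 - 7\right) + 30 = 11 \cdot 2 + 30 = 22 + 30 = 52$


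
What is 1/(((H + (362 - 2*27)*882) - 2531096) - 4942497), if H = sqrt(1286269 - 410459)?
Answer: -7201937/51867895676159 - sqrt(875810)/51867895676159 ≈ -1.3887e-7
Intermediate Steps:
H = sqrt(875810) ≈ 935.85
1/(((H + (362 - 2*27)*882) - 2531096) - 4942497) = 1/(((sqrt(875810) + (362 - 2*27)*882) - 2531096) - 4942497) = 1/(((sqrt(875810) + (362 - 54)*882) - 2531096) - 4942497) = 1/(((sqrt(875810) + 308*882) - 2531096) - 4942497) = 1/(((sqrt(875810) + 271656) - 2531096) - 4942497) = 1/(((271656 + sqrt(875810)) - 2531096) - 4942497) = 1/((-2259440 + sqrt(875810)) - 4942497) = 1/(-7201937 + sqrt(875810))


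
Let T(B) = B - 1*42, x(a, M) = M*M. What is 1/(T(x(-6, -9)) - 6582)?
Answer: -1/6543 ≈ -0.00015284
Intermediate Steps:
x(a, M) = M²
T(B) = -42 + B (T(B) = B - 42 = -42 + B)
1/(T(x(-6, -9)) - 6582) = 1/((-42 + (-9)²) - 6582) = 1/((-42 + 81) - 6582) = 1/(39 - 6582) = 1/(-6543) = -1/6543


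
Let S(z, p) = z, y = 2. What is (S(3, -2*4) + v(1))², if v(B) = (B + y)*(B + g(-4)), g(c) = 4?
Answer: 324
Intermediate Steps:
v(B) = (2 + B)*(4 + B) (v(B) = (B + 2)*(B + 4) = (2 + B)*(4 + B))
(S(3, -2*4) + v(1))² = (3 + (8 + 1² + 6*1))² = (3 + (8 + 1 + 6))² = (3 + 15)² = 18² = 324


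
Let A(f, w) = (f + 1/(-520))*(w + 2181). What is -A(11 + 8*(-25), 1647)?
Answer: 94054917/130 ≈ 7.2350e+5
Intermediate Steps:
A(f, w) = (2181 + w)*(-1/520 + f) (A(f, w) = (f - 1/520)*(2181 + w) = (-1/520 + f)*(2181 + w) = (2181 + w)*(-1/520 + f))
-A(11 + 8*(-25), 1647) = -(-2181/520 + 2181*(11 + 8*(-25)) - 1/520*1647 + (11 + 8*(-25))*1647) = -(-2181/520 + 2181*(11 - 200) - 1647/520 + (11 - 200)*1647) = -(-2181/520 + 2181*(-189) - 1647/520 - 189*1647) = -(-2181/520 - 412209 - 1647/520 - 311283) = -1*(-94054917/130) = 94054917/130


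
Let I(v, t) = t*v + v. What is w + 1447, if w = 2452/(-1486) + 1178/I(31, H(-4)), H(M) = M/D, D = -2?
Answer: 3249919/2229 ≈ 1458.0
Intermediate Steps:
H(M) = -M/2 (H(M) = M/(-2) = -M/2)
I(v, t) = v + t*v
w = 24556/2229 (w = 2452/(-1486) + 1178/((31*(1 - ½*(-4)))) = 2452*(-1/1486) + 1178/((31*(1 + 2))) = -1226/743 + 1178/((31*3)) = -1226/743 + 1178/93 = -1226/743 + 1178*(1/93) = -1226/743 + 38/3 = 24556/2229 ≈ 11.017)
w + 1447 = 24556/2229 + 1447 = 3249919/2229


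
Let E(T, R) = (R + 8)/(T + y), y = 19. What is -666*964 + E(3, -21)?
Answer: -14124541/22 ≈ -6.4203e+5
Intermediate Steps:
E(T, R) = (8 + R)/(19 + T) (E(T, R) = (R + 8)/(T + 19) = (8 + R)/(19 + T))
-666*964 + E(3, -21) = -666*964 + (8 - 21)/(19 + 3) = -642024 - 13/22 = -14124541/22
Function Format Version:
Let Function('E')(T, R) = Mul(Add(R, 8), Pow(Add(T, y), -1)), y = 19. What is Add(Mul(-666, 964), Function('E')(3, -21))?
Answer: Rational(-14124541, 22) ≈ -6.4203e+5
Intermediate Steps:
Function('E')(T, R) = Mul(Pow(Add(19, T), -1), Add(8, R)) (Function('E')(T, R) = Mul(Add(R, 8), Pow(Add(T, 19), -1)) = Mul(Add(8, R), Pow(Add(19, T), -1)) = Mul(Pow(Add(19, T), -1), Add(8, R)))
Add(Mul(-666, 964), Function('E')(3, -21)) = Add(Mul(-666, 964), Mul(Pow(Add(19, 3), -1), Add(8, -21))) = Add(-642024, Mul(Pow(22, -1), -13)) = Add(-642024, Mul(Rational(1, 22), -13)) = Add(-642024, Rational(-13, 22)) = Rational(-14124541, 22)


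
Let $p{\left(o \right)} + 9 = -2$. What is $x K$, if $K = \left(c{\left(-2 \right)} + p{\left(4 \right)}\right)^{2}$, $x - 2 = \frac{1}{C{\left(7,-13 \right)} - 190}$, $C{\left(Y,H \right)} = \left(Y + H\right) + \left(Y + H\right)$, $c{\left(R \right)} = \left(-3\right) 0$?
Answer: $\frac{48763}{202} \approx 241.4$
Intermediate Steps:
$p{\left(o \right)} = -11$ ($p{\left(o \right)} = -9 - 2 = -11$)
$c{\left(R \right)} = 0$
$C{\left(Y,H \right)} = 2 H + 2 Y$ ($C{\left(Y,H \right)} = \left(H + Y\right) + \left(H + Y\right) = 2 H + 2 Y$)
$x = \frac{403}{202}$ ($x = 2 + \frac{1}{\left(2 \left(-13\right) + 2 \cdot 7\right) - 190} = 2 + \frac{1}{\left(-26 + 14\right) - 190} = 2 + \frac{1}{-12 - 190} = 2 + \frac{1}{-202} = 2 - \frac{1}{202} = \frac{403}{202} \approx 1.995$)
$K = 121$ ($K = \left(0 - 11\right)^{2} = \left(-11\right)^{2} = 121$)
$x K = \frac{403}{202} \cdot 121 = \frac{48763}{202}$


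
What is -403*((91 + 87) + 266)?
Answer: -178932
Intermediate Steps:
-403*((91 + 87) + 266) = -403*(178 + 266) = -403*444 = -178932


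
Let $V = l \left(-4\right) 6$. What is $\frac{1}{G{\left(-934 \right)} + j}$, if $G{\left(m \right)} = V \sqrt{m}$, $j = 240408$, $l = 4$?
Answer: $\frac{3339}{802841864} + \frac{i \sqrt{934}}{602131398} \approx 4.159 \cdot 10^{-6} + 5.0755 \cdot 10^{-8} i$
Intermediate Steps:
$V = -96$ ($V = 4 \left(-4\right) 6 = \left(-16\right) 6 = -96$)
$G{\left(m \right)} = - 96 \sqrt{m}$
$\frac{1}{G{\left(-934 \right)} + j} = \frac{1}{- 96 \sqrt{-934} + 240408} = \frac{1}{- 96 i \sqrt{934} + 240408} = \frac{1}{240408 - 96 i \sqrt{934}}$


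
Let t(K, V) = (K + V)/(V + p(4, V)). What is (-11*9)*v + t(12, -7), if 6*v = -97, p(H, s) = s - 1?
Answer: 9601/6 ≈ 1600.2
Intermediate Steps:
p(H, s) = -1 + s
t(K, V) = (K + V)/(-1 + 2*V) (t(K, V) = (K + V)/(V + (-1 + V)) = (K + V)/(-1 + 2*V))
v = -97/6 (v = (⅙)*(-97) = -97/6 ≈ -16.167)
(-11*9)*v + t(12, -7) = -11*9*(-97/6) + (12 - 7)/(-1 + 2*(-7)) = -99*(-97/6) + 5/(-1 - 14) = 3201/2 + 5/(-15) = 3201/2 - 1/15*5 = 3201/2 - ⅓ = 9601/6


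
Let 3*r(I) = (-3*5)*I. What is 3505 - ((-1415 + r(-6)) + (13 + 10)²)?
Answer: 4361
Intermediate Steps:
r(I) = -5*I (r(I) = ((-3*5)*I)/3 = (-15*I)/3 = -5*I)
3505 - ((-1415 + r(-6)) + (13 + 10)²) = 3505 - ((-1415 - 5*(-6)) + (13 + 10)²) = 3505 - ((-1415 + 30) + 23²) = 3505 - (-1385 + 529) = 3505 - 1*(-856) = 3505 + 856 = 4361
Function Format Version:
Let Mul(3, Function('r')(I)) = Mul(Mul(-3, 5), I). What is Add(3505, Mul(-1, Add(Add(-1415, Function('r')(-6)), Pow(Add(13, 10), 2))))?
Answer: 4361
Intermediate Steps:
Function('r')(I) = Mul(-5, I) (Function('r')(I) = Mul(Rational(1, 3), Mul(Mul(-3, 5), I)) = Mul(Rational(1, 3), Mul(-15, I)) = Mul(-5, I))
Add(3505, Mul(-1, Add(Add(-1415, Function('r')(-6)), Pow(Add(13, 10), 2)))) = Add(3505, Mul(-1, Add(Add(-1415, Mul(-5, -6)), Pow(Add(13, 10), 2)))) = Add(3505, Mul(-1, Add(Add(-1415, 30), Pow(23, 2)))) = Add(3505, Mul(-1, Add(-1385, 529))) = Add(3505, Mul(-1, -856)) = Add(3505, 856) = 4361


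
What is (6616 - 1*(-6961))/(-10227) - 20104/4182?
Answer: -43730437/7128219 ≈ -6.1348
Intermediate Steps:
(6616 - 1*(-6961))/(-10227) - 20104/4182 = (6616 + 6961)*(-1/10227) - 20104*1/4182 = 13577*(-1/10227) - 10052/2091 = -13577/10227 - 10052/2091 = -43730437/7128219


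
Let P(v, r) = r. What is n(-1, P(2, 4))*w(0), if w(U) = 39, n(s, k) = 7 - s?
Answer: 312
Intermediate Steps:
n(-1, P(2, 4))*w(0) = (7 - 1*(-1))*39 = (7 + 1)*39 = 8*39 = 312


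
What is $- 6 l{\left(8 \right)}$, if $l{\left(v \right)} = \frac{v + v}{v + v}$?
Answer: $-6$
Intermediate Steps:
$l{\left(v \right)} = 1$ ($l{\left(v \right)} = \frac{2 v}{2 v} = 2 v \frac{1}{2 v} = 1$)
$- 6 l{\left(8 \right)} = \left(-6\right) 1 = -6$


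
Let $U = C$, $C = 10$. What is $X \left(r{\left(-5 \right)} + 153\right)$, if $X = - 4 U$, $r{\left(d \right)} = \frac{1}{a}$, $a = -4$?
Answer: $-6110$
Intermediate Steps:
$r{\left(d \right)} = - \frac{1}{4}$ ($r{\left(d \right)} = \frac{1}{-4} = - \frac{1}{4}$)
$U = 10$
$X = -40$ ($X = \left(-4\right) 10 = -40$)
$X \left(r{\left(-5 \right)} + 153\right) = - 40 \left(- \frac{1}{4} + 153\right) = \left(-40\right) \frac{611}{4} = -6110$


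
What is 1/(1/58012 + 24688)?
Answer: 58012/1432200257 ≈ 4.0505e-5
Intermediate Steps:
1/(1/58012 + 24688) = 1/(1432200257/58012) = 58012/1432200257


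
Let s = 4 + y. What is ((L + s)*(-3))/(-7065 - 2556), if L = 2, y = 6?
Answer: 4/1069 ≈ 0.0037418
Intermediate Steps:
s = 10 (s = 4 + 6 = 10)
((L + s)*(-3))/(-7065 - 2556) = ((2 + 10)*(-3))/(-7065 - 2556) = (12*(-3))/(-9621) = -1/9621*(-36) = 4/1069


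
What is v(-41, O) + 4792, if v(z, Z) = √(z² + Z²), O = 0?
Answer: 4833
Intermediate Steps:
v(z, Z) = √(Z² + z²)
v(-41, O) + 4792 = √(0² + (-41)²) + 4792 = √(0 + 1681) + 4792 = √1681 + 4792 = 41 + 4792 = 4833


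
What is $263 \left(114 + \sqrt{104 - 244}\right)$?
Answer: $29982 + 526 i \sqrt{35} \approx 29982.0 + 3111.9 i$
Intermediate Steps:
$263 \left(114 + \sqrt{104 - 244}\right) = 263 \left(114 + \sqrt{-140}\right) = 263 \left(114 + 2 i \sqrt{35}\right) = 29982 + 526 i \sqrt{35}$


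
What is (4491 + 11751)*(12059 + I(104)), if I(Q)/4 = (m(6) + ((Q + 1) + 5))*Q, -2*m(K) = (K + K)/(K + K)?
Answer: 935717862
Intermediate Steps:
m(K) = -1/2 (m(K) = -(K + K)/(2*(K + K)) = -2*K/(2*(2*K)) = -2*K*1/(2*K)/2 = -1/2*1 = -1/2)
I(Q) = 4*Q*(11/2 + Q) (I(Q) = 4*((-1/2 + ((Q + 1) + 5))*Q) = 4*((-1/2 + ((1 + Q) + 5))*Q) = 4*((-1/2 + (6 + Q))*Q) = 4*((11/2 + Q)*Q) = 4*(Q*(11/2 + Q)) = 4*Q*(11/2 + Q))
(4491 + 11751)*(12059 + I(104)) = (4491 + 11751)*(12059 + 2*104*(11 + 2*104)) = 16242*(12059 + 2*104*(11 + 208)) = 16242*(12059 + 2*104*219) = 16242*(12059 + 45552) = 16242*57611 = 935717862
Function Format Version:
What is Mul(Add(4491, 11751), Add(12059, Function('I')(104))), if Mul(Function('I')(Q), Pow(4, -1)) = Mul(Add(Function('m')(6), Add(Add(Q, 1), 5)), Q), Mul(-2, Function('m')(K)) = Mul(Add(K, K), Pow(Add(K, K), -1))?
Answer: 935717862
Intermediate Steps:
Function('m')(K) = Rational(-1, 2) (Function('m')(K) = Mul(Rational(-1, 2), Mul(Add(K, K), Pow(Add(K, K), -1))) = Mul(Rational(-1, 2), Mul(Mul(2, K), Pow(Mul(2, K), -1))) = Mul(Rational(-1, 2), Mul(Mul(2, K), Mul(Rational(1, 2), Pow(K, -1)))) = Mul(Rational(-1, 2), 1) = Rational(-1, 2))
Function('I')(Q) = Mul(4, Q, Add(Rational(11, 2), Q)) (Function('I')(Q) = Mul(4, Mul(Add(Rational(-1, 2), Add(Add(Q, 1), 5)), Q)) = Mul(4, Mul(Add(Rational(-1, 2), Add(Add(1, Q), 5)), Q)) = Mul(4, Mul(Add(Rational(-1, 2), Add(6, Q)), Q)) = Mul(4, Mul(Add(Rational(11, 2), Q), Q)) = Mul(4, Mul(Q, Add(Rational(11, 2), Q))) = Mul(4, Q, Add(Rational(11, 2), Q)))
Mul(Add(4491, 11751), Add(12059, Function('I')(104))) = Mul(Add(4491, 11751), Add(12059, Mul(2, 104, Add(11, Mul(2, 104))))) = Mul(16242, Add(12059, Mul(2, 104, Add(11, 208)))) = Mul(16242, Add(12059, Mul(2, 104, 219))) = Mul(16242, Add(12059, 45552)) = Mul(16242, 57611) = 935717862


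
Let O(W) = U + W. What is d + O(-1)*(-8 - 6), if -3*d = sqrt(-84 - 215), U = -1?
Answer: 28 - I*sqrt(299)/3 ≈ 28.0 - 5.7639*I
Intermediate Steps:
O(W) = -1 + W
d = -I*sqrt(299)/3 (d = -sqrt(-84 - 215)/3 = -I*sqrt(299)/3 ≈ -5.7639*I)
d + O(-1)*(-8 - 6) = -I*sqrt(299)/3 + (-1 - 1)*(-8 - 6) = -I*sqrt(299)/3 - 2*(-14) = -I*sqrt(299)/3 + 28 = 28 - I*sqrt(299)/3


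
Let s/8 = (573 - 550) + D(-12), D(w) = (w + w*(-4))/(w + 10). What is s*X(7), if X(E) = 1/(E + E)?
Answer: 20/7 ≈ 2.8571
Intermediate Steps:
D(w) = -3*w/(10 + w) (D(w) = (w - 4*w)/(10 + w) = (-3*w)/(10 + w) = -3*w/(10 + w))
s = 40 (s = 8*((573 - 550) - 3*(-12)/(10 - 12)) = 8*(23 - 3*(-12)/(-2)) = 8*(23 - 3*(-12)*(-½)) = 8*(23 - 18) = 8*5 = 40)
X(E) = 1/(2*E)
s*X(7) = 40*((½)/7) = 40*((½)*(⅐)) = 40*(1/14) = 20/7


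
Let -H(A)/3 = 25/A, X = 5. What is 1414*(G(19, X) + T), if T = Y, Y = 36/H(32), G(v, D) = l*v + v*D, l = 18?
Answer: 14904974/25 ≈ 5.9620e+5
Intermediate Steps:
H(A) = -75/A
G(v, D) = 18*v + D*v (G(v, D) = 18*v + v*D = 18*v + D*v)
Y = -384/25 (Y = 36/((-75/32)) = 36/((-75*1/32)) = 36/(-75/32) = 36*(-32/75) = -384/25 ≈ -15.360)
T = -384/25 ≈ -15.360
1414*(G(19, X) + T) = 1414*(19*(18 + 5) - 384/25) = 1414*(19*23 - 384/25) = 1414*(437 - 384/25) = 1414*(10541/25) = 14904974/25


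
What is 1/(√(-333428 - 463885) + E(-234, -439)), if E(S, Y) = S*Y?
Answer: 34242/3517809463 - I*√797313/10553428389 ≈ 9.7339e-6 - 8.461e-8*I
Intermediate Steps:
1/(√(-333428 - 463885) + E(-234, -439)) = 1/(√(-333428 - 463885) - 234*(-439)) = 1/(√(-797313) + 102726) = 1/(I*√797313 + 102726) = 1/(102726 + I*√797313)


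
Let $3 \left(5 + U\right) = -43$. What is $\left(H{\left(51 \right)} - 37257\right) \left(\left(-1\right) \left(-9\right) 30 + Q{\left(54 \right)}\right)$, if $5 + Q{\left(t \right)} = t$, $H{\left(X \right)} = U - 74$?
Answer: $- \frac{35744269}{3} \approx -1.1915 \cdot 10^{7}$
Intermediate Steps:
$U = - \frac{58}{3}$ ($U = -5 + \frac{1}{3} \left(-43\right) = -5 - \frac{43}{3} = - \frac{58}{3} \approx -19.333$)
$H{\left(X \right)} = - \frac{280}{3}$ ($H{\left(X \right)} = - \frac{58}{3} - 74 = - \frac{280}{3}$)
$Q{\left(t \right)} = -5 + t$
$\left(H{\left(51 \right)} - 37257\right) \left(\left(-1\right) \left(-9\right) 30 + Q{\left(54 \right)}\right) = \left(- \frac{280}{3} - 37257\right) \left(\left(-1\right) \left(-9\right) 30 + \left(-5 + 54\right)\right) = - \frac{112051 \left(9 \cdot 30 + 49\right)}{3} = - \frac{112051 \left(270 + 49\right)}{3} = \left(- \frac{112051}{3}\right) 319 = - \frac{35744269}{3}$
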